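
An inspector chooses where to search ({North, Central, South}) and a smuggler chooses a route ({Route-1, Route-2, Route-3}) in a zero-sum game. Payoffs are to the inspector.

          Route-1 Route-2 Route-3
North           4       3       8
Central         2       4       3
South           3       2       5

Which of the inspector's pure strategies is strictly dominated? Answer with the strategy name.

North gives a strictly higher payoff than South against every column: 4 > 3, 3 > 2, 8 > 5.
So South is strictly dominated and the inspector never plays it.

South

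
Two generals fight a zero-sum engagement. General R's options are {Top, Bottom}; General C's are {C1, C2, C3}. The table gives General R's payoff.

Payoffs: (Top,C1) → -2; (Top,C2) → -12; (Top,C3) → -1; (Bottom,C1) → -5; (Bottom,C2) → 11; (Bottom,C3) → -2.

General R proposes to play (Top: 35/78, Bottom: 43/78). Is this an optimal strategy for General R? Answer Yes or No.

No

Against C1 this mix gives (35/78)·(-2) + (43/78)·(-5) = -95/26.
Against C2 this mix gives (35/78)·(-12) + (43/78)·11 = 53/78.
Against C3 this mix gives (35/78)·(-1) + (43/78)·(-2) = -121/78.
General C will play C1, holding General R to -95/26. Shifting weight toward the row that does better against C1 would raise this floor (the equalizing mix achieves -41/13 against both C1 and C2), so the proposed strategy is not optimal.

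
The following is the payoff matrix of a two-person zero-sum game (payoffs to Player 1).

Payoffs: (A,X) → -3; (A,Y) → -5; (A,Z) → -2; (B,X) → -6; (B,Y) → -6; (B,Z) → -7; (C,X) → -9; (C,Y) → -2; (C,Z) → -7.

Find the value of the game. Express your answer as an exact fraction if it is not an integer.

Row minima: A → -5, B → -7, C → -9; maximin = -5.
Column maxima: X → -3, Y → -2, Z → -2; minimax = -3.
-5 ≠ -3, so there is no saddle point; optimal play is mixed.
B is strictly dominated by A, so Player 1 never plays it.
With B eliminated, Z is strictly dominated by X (it gives Player 1 strictly more in every remaining row), so Player 2 never plays it.
On the remaining 2×2 (A, C vs X, Y):
Let Player 1 play A with probability p. Expected payoff against X: (-3)p + (-9)(1−p) = 6p − 9; against Y: (-5)p + (-2)(1−p) = −3p − 2.
Setting these equal: 6p − 9 = −3p − 2 ⇒ 9p = 7 ⇒ p = 7/9, and the value is (6)·(7/9) − 9 = -13/3.
For Player 2: with q = P(X), equating A's and C's payoffs gives 2q − 5 = −7q − 2 ⇒ q = 1/3.

-13/3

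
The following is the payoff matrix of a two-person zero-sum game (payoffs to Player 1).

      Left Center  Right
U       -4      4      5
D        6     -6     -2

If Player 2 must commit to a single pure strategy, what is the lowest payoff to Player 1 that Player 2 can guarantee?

Column maxima: Left → 6, Center → 4, Right → 5.
The smallest of these is 4.

4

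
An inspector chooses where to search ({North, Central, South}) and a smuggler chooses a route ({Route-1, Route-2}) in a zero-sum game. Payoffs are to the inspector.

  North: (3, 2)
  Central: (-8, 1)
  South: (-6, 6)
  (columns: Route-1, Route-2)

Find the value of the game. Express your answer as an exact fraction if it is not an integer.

30/13

Row minima: North → 2, Central → -8, South → -6; maximin = 2.
Column maxima: Route-1 → 3, Route-2 → 6; minimax = 3.
2 ≠ 3, so there is no saddle point; optimal play is mixed.
Central is strictly dominated by North, so the inspector never plays it.
On the remaining 2×2 (North, South vs Route-1, Route-2):
Let the inspector play North with probability p. Expected payoff against Route-1: 3p + (-6)(1−p) = 9p − 6; against Route-2: 2p + 6(1−p) = −4p + 6.
Setting these equal: 9p − 6 = −4p + 6 ⇒ 13p = 12 ⇒ p = 12/13, and the value is (9)·(12/13) − 6 = 30/13.
For the smuggler: with q = P(Route-1), equating North's and South's payoffs gives q + 2 = −12q + 6 ⇒ q = 4/13.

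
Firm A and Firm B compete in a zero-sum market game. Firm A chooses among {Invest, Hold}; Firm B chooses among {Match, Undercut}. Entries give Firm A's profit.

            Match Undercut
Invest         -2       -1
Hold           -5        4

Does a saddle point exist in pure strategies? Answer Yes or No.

Yes

Row minima: Invest → -2, Hold → -5; maximin = -2.
Column maxima: Match → -2, Undercut → 4; minimax = -2.
maximin = minimax = -2, so a saddle point exists.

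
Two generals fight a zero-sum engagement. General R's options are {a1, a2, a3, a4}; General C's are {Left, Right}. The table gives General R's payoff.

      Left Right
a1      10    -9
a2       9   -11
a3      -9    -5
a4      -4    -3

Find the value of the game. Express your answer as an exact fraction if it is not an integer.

Row minima: a1 → -9, a2 → -11, a3 → -9, a4 → -4; maximin = -4.
Column maxima: Left → 10, Right → -3; minimax = -3.
-4 ≠ -3, so there is no saddle point; optimal play is mixed.
a2 is strictly dominated by a1, so General R never plays it.
a3 is strictly dominated by a4, so General R never plays it.
On the remaining 2×2 (a1, a4 vs Left, Right):
Let General R play a1 with probability p. Expected payoff against Left: 10p + (-4)(1−p) = 14p − 4; against Right: (-9)p + (-3)(1−p) = −6p − 3.
Setting these equal: 14p − 4 = −6p − 3 ⇒ 20p = 1 ⇒ p = 1/20, and the value is (14)·(1/20) − 4 = -33/10.
For General C: with q = P(Left), equating a1's and a4's payoffs gives 19q − 9 = −q − 3 ⇒ q = 3/10.

-33/10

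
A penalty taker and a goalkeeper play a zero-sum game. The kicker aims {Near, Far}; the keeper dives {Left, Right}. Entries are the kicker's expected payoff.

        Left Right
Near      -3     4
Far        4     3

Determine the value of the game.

25/8

Row minima: Near → -3, Far → 3; maximin = 3.
Column maxima: Left → 4, Right → 4; minimax = 4.
3 ≠ 4, so there is no saddle point; optimal play is mixed.
Let the kicker play Near with probability p. Expected payoff against Left: (-3)p + 4(1−p) = −7p + 4; against Right: 4p + 3(1−p) = p + 3.
Setting these equal: −7p + 4 = p + 3 ⇒ −8p = -1 ⇒ p = 1/8, and the value is (-7)·(1/8) + 4 = 25/8.
For the keeper: with q = P(Left), equating Near's and Far's payoffs gives −7q + 4 = q + 3 ⇒ q = 1/8.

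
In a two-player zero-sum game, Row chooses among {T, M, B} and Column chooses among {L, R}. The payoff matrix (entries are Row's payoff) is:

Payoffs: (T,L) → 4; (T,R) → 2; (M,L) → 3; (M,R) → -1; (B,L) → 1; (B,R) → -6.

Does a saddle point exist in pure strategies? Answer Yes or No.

Yes

Row minima: T → 2, M → -1, B → -6; maximin = 2.
Column maxima: L → 4, R → 2; minimax = 2.
maximin = minimax = 2, so a saddle point exists.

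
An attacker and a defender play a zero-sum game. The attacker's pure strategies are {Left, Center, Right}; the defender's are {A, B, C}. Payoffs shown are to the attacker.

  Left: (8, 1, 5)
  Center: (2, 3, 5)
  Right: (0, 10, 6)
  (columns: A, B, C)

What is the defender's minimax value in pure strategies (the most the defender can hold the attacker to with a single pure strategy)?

Column maxima: A → 8, B → 10, C → 6.
The smallest of these is 6.

6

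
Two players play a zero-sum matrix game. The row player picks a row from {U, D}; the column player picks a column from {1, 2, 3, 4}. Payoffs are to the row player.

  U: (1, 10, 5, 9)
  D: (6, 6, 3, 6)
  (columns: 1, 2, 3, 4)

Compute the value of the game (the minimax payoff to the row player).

27/7

Row minima: U → 1, D → 3; maximin = 3.
Column maxima: 1 → 6, 2 → 10, 3 → 5, 4 → 9; minimax = 5.
3 ≠ 5, so there is no saddle point; optimal play is mixed.
2 is strictly dominated by 3 (it gives the row player strictly more in every row), so the column player never plays it.
4 is strictly dominated by 3 (it gives the row player strictly more in every row), so the column player never plays it.
On the remaining 2×2 (U, D vs 1, 3):
Let the row player play U with probability p. Expected payoff against 1: 1p + 6(1−p) = −5p + 6; against 3: 5p + 3(1−p) = 2p + 3.
Setting these equal: −5p + 6 = 2p + 3 ⇒ −7p = -3 ⇒ p = 3/7, and the value is (-5)·(3/7) + 6 = 27/7.
For the column player: with q = P(1), equating U's and D's payoffs gives −4q + 5 = 3q + 3 ⇒ q = 2/7.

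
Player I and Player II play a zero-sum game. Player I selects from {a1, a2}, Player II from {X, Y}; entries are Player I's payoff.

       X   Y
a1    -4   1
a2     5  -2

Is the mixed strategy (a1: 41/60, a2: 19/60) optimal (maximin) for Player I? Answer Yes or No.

No

Against X this mix gives (41/60)·(-4) + (19/60)·5 = -23/20.
Against Y this mix gives (41/60)·1 + (19/60)·(-2) = 1/20.
Player II will play X, holding Player I to -23/20. Shifting weight toward the row that does better against X would raise this floor (the equalizing mix achieves -1/4 against both X and Y), so the proposed strategy is not optimal.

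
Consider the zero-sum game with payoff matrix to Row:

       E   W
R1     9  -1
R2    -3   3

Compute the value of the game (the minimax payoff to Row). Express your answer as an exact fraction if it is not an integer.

Row minima: R1 → -1, R2 → -3; maximin = -1.
Column maxima: E → 9, W → 3; minimax = 3.
-1 ≠ 3, so there is no saddle point; optimal play is mixed.
Let Row play R1 with probability p. Expected payoff against E: 9p + (-3)(1−p) = 12p − 3; against W: (-1)p + 3(1−p) = −4p + 3.
Setting these equal: 12p − 3 = −4p + 3 ⇒ 16p = 6 ⇒ p = 3/8, and the value is (12)·(3/8) − 3 = 3/2.
For Column: with q = P(E), equating R1's and R2's payoffs gives 10q − 1 = −6q + 3 ⇒ q = 1/4.

3/2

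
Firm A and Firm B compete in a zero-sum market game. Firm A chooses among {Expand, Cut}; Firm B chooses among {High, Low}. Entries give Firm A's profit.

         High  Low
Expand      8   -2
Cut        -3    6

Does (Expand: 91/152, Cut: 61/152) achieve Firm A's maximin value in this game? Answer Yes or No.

Against High this mix gives (91/152)·8 + (61/152)·(-3) = 545/152.
Against Low this mix gives (91/152)·(-2) + (61/152)·6 = 23/19.
Firm B will play Low, holding Firm A to 23/19. Shifting weight toward the row that does better against Low would raise this floor (the equalizing mix achieves 42/19 against both Low and High), so the proposed strategy is not optimal.

No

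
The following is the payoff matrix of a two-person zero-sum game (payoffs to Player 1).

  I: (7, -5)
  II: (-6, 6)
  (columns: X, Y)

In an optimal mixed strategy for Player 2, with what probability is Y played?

Row minima: I → -5, II → -6; maximin = -5.
Column maxima: X → 7, Y → 6; minimax = 6.
-5 ≠ 6, so there is no saddle point; optimal play is mixed.
Let Player 1 play I with probability p. Expected payoff against X: 7p + (-6)(1−p) = 13p − 6; against Y: (-5)p + 6(1−p) = −11p + 6.
Setting these equal: 13p − 6 = −11p + 6 ⇒ 24p = 12 ⇒ p = 1/2, and the value is (13)·(1/2) − 6 = 1/2.
For Player 2: with q = P(X), equating I's and II's payoffs gives 12q − 5 = −12q + 6 ⇒ q = 11/24.

13/24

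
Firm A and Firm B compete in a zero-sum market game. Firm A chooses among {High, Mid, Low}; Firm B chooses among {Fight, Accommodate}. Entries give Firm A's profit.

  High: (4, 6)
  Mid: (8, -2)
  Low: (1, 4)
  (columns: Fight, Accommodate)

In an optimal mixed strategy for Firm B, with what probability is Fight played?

2/3

Row minima: High → 4, Mid → -2, Low → 1; maximin = 4.
Column maxima: Fight → 8, Accommodate → 6; minimax = 6.
4 ≠ 6, so there is no saddle point; optimal play is mixed.
Low is strictly dominated by High, so Firm A never plays it.
On the remaining 2×2 (High, Mid vs Fight, Accommodate):
Let Firm A play High with probability p. Expected payoff against Fight: 4p + 8(1−p) = −4p + 8; against Accommodate: 6p + (-2)(1−p) = 8p − 2.
Setting these equal: −4p + 8 = 8p − 2 ⇒ −12p = -10 ⇒ p = 5/6, and the value is (-4)·(5/6) + 8 = 14/3.
For Firm B: with q = P(Fight), equating High's and Mid's payoffs gives −2q + 6 = 10q − 2 ⇒ q = 2/3.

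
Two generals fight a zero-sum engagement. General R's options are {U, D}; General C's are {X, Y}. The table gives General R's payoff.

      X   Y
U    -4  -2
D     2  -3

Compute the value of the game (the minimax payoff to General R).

Row minima: U → -4, D → -3; maximin = -3.
Column maxima: X → 2, Y → -2; minimax = -2.
-3 ≠ -2, so there is no saddle point; optimal play is mixed.
Let General R play U with probability p. Expected payoff against X: (-4)p + 2(1−p) = −6p + 2; against Y: (-2)p + (-3)(1−p) = p − 3.
Setting these equal: −6p + 2 = p − 3 ⇒ −7p = -5 ⇒ p = 5/7, and the value is (-6)·(5/7) + 2 = -16/7.
For General C: with q = P(X), equating U's and D's payoffs gives −2q − 2 = 5q − 3 ⇒ q = 1/7.

-16/7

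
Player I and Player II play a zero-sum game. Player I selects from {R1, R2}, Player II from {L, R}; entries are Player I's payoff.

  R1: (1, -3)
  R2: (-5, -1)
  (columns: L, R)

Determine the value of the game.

Row minima: R1 → -3, R2 → -5; maximin = -3.
Column maxima: L → 1, R → -1; minimax = -1.
-3 ≠ -1, so there is no saddle point; optimal play is mixed.
Let Player I play R1 with probability p. Expected payoff against L: 1p + (-5)(1−p) = 6p − 5; against R: (-3)p + (-1)(1−p) = −2p − 1.
Setting these equal: 6p − 5 = −2p − 1 ⇒ 8p = 4 ⇒ p = 1/2, and the value is (6)·(1/2) − 5 = -2.
For Player II: with q = P(L), equating R1's and R2's payoffs gives 4q − 3 = −4q − 1 ⇒ q = 1/4.

-2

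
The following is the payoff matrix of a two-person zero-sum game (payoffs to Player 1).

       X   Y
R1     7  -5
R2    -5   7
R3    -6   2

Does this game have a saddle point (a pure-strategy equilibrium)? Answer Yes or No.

No

Row minima: R1 → -5, R2 → -5, R3 → -6; maximin = -5.
Column maxima: X → 7, Y → 7; minimax = 7.
-5 ≠ 7, so no pure-strategy equilibrium exists.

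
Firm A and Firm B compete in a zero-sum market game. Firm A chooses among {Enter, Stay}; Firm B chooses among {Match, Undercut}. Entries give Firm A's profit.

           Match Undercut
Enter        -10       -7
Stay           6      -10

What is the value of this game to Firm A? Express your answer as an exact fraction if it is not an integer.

-142/19

Row minima: Enter → -10, Stay → -10; maximin = -10.
Column maxima: Match → 6, Undercut → -7; minimax = -7.
-10 ≠ -7, so there is no saddle point; optimal play is mixed.
Let Firm A play Enter with probability p. Expected payoff against Match: (-10)p + 6(1−p) = −16p + 6; against Undercut: (-7)p + (-10)(1−p) = 3p − 10.
Setting these equal: −16p + 6 = 3p − 10 ⇒ −19p = -16 ⇒ p = 16/19, and the value is (-16)·(16/19) + 6 = -142/19.
For Firm B: with q = P(Match), equating Enter's and Stay's payoffs gives −3q − 7 = 16q − 10 ⇒ q = 3/19.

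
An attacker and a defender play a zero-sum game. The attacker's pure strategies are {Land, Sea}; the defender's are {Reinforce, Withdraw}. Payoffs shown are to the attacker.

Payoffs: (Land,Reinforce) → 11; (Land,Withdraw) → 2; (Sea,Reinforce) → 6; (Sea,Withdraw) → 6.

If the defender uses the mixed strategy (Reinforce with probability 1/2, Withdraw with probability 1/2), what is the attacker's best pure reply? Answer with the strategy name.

Land

Expected payoff of Land: (1/2)·11 + (1/2)·2 = 13/2.
Expected payoff of Sea: (1/2)·6 + (1/2)·6 = 6.
The largest is 13/2, so the attacker's best response is Land.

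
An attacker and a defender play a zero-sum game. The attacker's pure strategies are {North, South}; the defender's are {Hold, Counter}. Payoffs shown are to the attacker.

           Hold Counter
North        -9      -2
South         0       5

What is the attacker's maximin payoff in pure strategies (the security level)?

Row minima: North → -9, South → 0.
The best of these is 0.

0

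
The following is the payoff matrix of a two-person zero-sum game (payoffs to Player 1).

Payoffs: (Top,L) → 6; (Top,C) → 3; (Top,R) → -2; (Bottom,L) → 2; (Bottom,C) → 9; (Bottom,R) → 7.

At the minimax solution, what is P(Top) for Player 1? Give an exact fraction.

Row minima: Top → -2, Bottom → 2; maximin = 2.
Column maxima: L → 6, C → 9, R → 7; minimax = 6.
2 ≠ 6, so there is no saddle point; optimal play is mixed.
C is strictly dominated by R (it gives Player 1 strictly more in every row), so Player 2 never plays it.
On the remaining 2×2 (Top, Bottom vs L, R):
Let Player 1 play Top with probability p. Expected payoff against L: 6p + 2(1−p) = 4p + 2; against R: (-2)p + 7(1−p) = −9p + 7.
Setting these equal: 4p + 2 = −9p + 7 ⇒ 13p = 5 ⇒ p = 5/13, and the value is (4)·(5/13) + 2 = 46/13.
For Player 2: with q = P(L), equating Top's and Bottom's payoffs gives 8q − 2 = −5q + 7 ⇒ q = 9/13.

5/13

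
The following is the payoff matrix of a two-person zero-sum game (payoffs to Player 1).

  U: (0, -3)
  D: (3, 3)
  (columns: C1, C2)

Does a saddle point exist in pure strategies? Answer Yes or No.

Row minima: U → -3, D → 3; maximin = 3.
Column maxima: C1 → 3, C2 → 3; minimax = 3.
maximin = minimax = 3, so a saddle point exists.

Yes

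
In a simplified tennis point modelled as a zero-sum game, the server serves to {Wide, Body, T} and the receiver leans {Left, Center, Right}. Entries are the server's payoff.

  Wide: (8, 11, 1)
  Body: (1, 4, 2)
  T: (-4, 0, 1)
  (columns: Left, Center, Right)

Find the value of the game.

Row minima: Wide → 1, Body → 1, T → -4; maximin = 1.
Column maxima: Left → 8, Center → 11, Right → 2; minimax = 2.
1 ≠ 2, so there is no saddle point; optimal play is mixed.
T is strictly dominated by Body, so the server never plays it.
Center is strictly dominated by Left (it gives the server strictly more in every row), so the receiver never plays it.
On the remaining 2×2 (Wide, Body vs Left, Right):
Let the server play Wide with probability p. Expected payoff against Left: 8p + 1(1−p) = 7p + 1; against Right: 1p + 2(1−p) = −p + 2.
Setting these equal: 7p + 1 = −p + 2 ⇒ 8p = 1 ⇒ p = 1/8, and the value is (7)·(1/8) + 1 = 15/8.
For the receiver: with q = P(Left), equating Wide's and Body's payoffs gives 7q + 1 = −q + 2 ⇒ q = 1/8.

15/8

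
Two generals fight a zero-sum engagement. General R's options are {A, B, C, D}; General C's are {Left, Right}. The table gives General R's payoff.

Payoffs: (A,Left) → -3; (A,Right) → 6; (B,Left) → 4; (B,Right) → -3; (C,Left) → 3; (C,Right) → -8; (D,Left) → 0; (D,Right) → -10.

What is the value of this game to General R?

Row minima: A → -3, B → -3, C → -8, D → -10; maximin = -3.
Column maxima: Left → 4, Right → 6; minimax = 4.
-3 ≠ 4, so there is no saddle point; optimal play is mixed.
C is strictly dominated by B, so General R never plays it.
D is strictly dominated by B, so General R never plays it.
On the remaining 2×2 (A, B vs Left, Right):
Let General R play A with probability p. Expected payoff against Left: (-3)p + 4(1−p) = −7p + 4; against Right: 6p + (-3)(1−p) = 9p − 3.
Setting these equal: −7p + 4 = 9p − 3 ⇒ −16p = -7 ⇒ p = 7/16, and the value is (-7)·(7/16) + 4 = 15/16.
For General C: with q = P(Left), equating A's and B's payoffs gives −9q + 6 = 7q − 3 ⇒ q = 9/16.

15/16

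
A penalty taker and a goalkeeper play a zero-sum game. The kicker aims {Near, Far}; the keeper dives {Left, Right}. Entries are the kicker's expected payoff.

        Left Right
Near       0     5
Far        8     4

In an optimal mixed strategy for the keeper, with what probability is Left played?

Row minima: Near → 0, Far → 4; maximin = 4.
Column maxima: Left → 8, Right → 5; minimax = 5.
4 ≠ 5, so there is no saddle point; optimal play is mixed.
Let the kicker play Near with probability p. Expected payoff against Left: 0p + 8(1−p) = −8p + 8; against Right: 5p + 4(1−p) = p + 4.
Setting these equal: −8p + 8 = p + 4 ⇒ −9p = -4 ⇒ p = 4/9, and the value is (-8)·(4/9) + 8 = 40/9.
For the keeper: with q = P(Left), equating Near's and Far's payoffs gives −5q + 5 = 4q + 4 ⇒ q = 1/9.

1/9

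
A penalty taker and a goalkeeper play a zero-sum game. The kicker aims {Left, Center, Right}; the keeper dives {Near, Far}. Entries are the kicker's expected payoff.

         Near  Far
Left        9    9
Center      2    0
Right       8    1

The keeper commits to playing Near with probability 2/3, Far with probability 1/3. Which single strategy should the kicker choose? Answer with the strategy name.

Left

Expected payoff of Left: (2/3)·9 + (1/3)·9 = 9.
Expected payoff of Center: (2/3)·2 + (1/3)·0 = 4/3.
Expected payoff of Right: (2/3)·8 + (1/3)·1 = 17/3.
The largest is 9, so the kicker's best response is Left.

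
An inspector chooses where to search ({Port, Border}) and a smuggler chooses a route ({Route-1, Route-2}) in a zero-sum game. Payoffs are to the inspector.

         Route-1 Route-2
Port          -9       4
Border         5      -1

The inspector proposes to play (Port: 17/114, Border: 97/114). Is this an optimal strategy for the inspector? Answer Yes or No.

No

Against Route-1 this mix gives (17/114)·(-9) + (97/114)·5 = 166/57.
Against Route-2 this mix gives (17/114)·4 + (97/114)·(-1) = -29/114.
The smuggler will play Route-2, holding the inspector to -29/114. Shifting weight toward the row that does better against Route-2 would raise this floor (the equalizing mix achieves 11/19 against both Route-2 and Route-1), so the proposed strategy is not optimal.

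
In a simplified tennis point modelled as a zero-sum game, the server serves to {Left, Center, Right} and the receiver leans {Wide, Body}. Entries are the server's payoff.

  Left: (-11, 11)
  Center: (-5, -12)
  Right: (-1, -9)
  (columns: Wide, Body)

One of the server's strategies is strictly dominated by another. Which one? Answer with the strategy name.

Center

Right gives a strictly higher payoff than Center against every column: -1 > -5, -9 > -12.
So Center is strictly dominated and the server never plays it.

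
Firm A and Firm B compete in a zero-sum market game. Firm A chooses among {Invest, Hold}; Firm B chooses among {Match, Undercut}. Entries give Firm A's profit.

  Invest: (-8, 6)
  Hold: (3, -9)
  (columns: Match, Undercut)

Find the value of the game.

Row minima: Invest → -8, Hold → -9; maximin = -8.
Column maxima: Match → 3, Undercut → 6; minimax = 3.
-8 ≠ 3, so there is no saddle point; optimal play is mixed.
Let Firm A play Invest with probability p. Expected payoff against Match: (-8)p + 3(1−p) = −11p + 3; against Undercut: 6p + (-9)(1−p) = 15p − 9.
Setting these equal: −11p + 3 = 15p − 9 ⇒ −26p = -12 ⇒ p = 6/13, and the value is (-11)·(6/13) + 3 = -27/13.
For Firm B: with q = P(Match), equating Invest's and Hold's payoffs gives −14q + 6 = 12q − 9 ⇒ q = 15/26.

-27/13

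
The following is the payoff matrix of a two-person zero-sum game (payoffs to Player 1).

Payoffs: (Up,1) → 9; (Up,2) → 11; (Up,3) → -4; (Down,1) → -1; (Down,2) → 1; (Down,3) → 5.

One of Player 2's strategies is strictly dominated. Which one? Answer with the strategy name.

1 holds Player 1's payoff strictly below 2 in every row: 9 < 11, -1 < 1.
So 2 is strictly dominated for Player 2.

2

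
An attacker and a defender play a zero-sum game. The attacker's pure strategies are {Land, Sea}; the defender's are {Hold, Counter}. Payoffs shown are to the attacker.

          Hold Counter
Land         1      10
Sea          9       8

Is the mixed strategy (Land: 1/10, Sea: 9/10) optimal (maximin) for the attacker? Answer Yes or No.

Yes

Against Hold this mix gives (1/10)·1 + (9/10)·9 = 41/5.
Against Counter this mix gives (1/10)·10 + (9/10)·8 = 41/5.
All of the defender's active replies (Hold, Counter) yield 41/5, and no column does worse for the attacker. The mix makes the defender indifferent and guarantees 41/5, so it is optimal.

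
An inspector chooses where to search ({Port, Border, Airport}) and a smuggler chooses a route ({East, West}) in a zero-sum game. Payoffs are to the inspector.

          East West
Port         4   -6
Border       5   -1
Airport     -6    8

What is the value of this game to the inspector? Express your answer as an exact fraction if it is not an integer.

17/10

Row minima: Port → -6, Border → -1, Airport → -6; maximin = -1.
Column maxima: East → 5, West → 8; minimax = 5.
-1 ≠ 5, so there is no saddle point; optimal play is mixed.
Port is strictly dominated by Border, so the inspector never plays it.
On the remaining 2×2 (Border, Airport vs East, West):
Let the inspector play Border with probability p. Expected payoff against East: 5p + (-6)(1−p) = 11p − 6; against West: (-1)p + 8(1−p) = −9p + 8.
Setting these equal: 11p − 6 = −9p + 8 ⇒ 20p = 14 ⇒ p = 7/10, and the value is (11)·(7/10) − 6 = 17/10.
For the smuggler: with q = P(East), equating Border's and Airport's payoffs gives 6q − 1 = −14q + 8 ⇒ q = 9/20.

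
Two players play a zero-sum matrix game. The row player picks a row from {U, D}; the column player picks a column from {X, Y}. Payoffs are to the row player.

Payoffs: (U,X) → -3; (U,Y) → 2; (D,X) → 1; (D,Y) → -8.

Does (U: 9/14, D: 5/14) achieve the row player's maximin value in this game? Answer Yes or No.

Against X this mix gives (9/14)·(-3) + (5/14)·1 = -11/7.
Against Y this mix gives (9/14)·2 + (5/14)·(-8) = -11/7.
All of the column player's active replies (X, Y) yield -11/7, and no column does worse for the row player. The mix makes the column player indifferent and guarantees -11/7, so it is optimal.

Yes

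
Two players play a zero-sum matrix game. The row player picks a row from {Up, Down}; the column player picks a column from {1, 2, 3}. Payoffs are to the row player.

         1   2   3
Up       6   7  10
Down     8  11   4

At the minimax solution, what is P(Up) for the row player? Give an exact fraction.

Row minima: Up → 6, Down → 4; maximin = 6.
Column maxima: 1 → 8, 2 → 11, 3 → 10; minimax = 8.
6 ≠ 8, so there is no saddle point; optimal play is mixed.
2 is strictly dominated by 1 (it gives the row player strictly more in every row), so the column player never plays it.
On the remaining 2×2 (Up, Down vs 1, 3):
Let the row player play Up with probability p. Expected payoff against 1: 6p + 8(1−p) = −2p + 8; against 3: 10p + 4(1−p) = 6p + 4.
Setting these equal: −2p + 8 = 6p + 4 ⇒ −8p = -4 ⇒ p = 1/2, and the value is (-2)·(1/2) + 8 = 7.
For the column player: with q = P(1), equating Up's and Down's payoffs gives −4q + 10 = 4q + 4 ⇒ q = 3/4.

1/2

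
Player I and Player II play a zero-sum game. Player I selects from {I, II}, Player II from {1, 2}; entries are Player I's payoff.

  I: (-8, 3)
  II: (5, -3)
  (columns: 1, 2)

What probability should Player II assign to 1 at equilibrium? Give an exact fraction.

6/19

Row minima: I → -8, II → -3; maximin = -3.
Column maxima: 1 → 5, 2 → 3; minimax = 3.
-3 ≠ 3, so there is no saddle point; optimal play is mixed.
Let Player I play I with probability p. Expected payoff against 1: (-8)p + 5(1−p) = −13p + 5; against 2: 3p + (-3)(1−p) = 6p − 3.
Setting these equal: −13p + 5 = 6p − 3 ⇒ −19p = -8 ⇒ p = 8/19, and the value is (-13)·(8/19) + 5 = -9/19.
For Player II: with q = P(1), equating I's and II's payoffs gives −11q + 3 = 8q − 3 ⇒ q = 6/19.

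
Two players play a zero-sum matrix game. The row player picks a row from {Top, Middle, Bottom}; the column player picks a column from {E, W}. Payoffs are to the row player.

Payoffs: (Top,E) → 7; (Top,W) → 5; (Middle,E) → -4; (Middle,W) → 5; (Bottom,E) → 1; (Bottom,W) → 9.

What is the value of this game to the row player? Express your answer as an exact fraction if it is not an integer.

Row minima: Top → 5, Middle → -4, Bottom → 1; maximin = 5.
Column maxima: E → 7, W → 9; minimax = 7.
5 ≠ 7, so there is no saddle point; optimal play is mixed.
Middle is strictly dominated by Bottom, so the row player never plays it.
On the remaining 2×2 (Top, Bottom vs E, W):
Let the row player play Top with probability p. Expected payoff against E: 7p + 1(1−p) = 6p + 1; against W: 5p + 9(1−p) = −4p + 9.
Setting these equal: 6p + 1 = −4p + 9 ⇒ 10p = 8 ⇒ p = 4/5, and the value is (6)·(4/5) + 1 = 29/5.
For the column player: with q = P(E), equating Top's and Bottom's payoffs gives 2q + 5 = −8q + 9 ⇒ q = 2/5.

29/5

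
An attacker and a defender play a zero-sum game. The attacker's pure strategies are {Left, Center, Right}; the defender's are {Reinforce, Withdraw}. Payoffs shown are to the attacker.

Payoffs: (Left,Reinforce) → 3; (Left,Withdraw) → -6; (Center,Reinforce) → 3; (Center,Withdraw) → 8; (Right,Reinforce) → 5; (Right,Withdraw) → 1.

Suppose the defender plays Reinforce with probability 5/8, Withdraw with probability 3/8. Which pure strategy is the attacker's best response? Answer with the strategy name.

Center

Expected payoff of Left: (5/8)·3 + (3/8)·(-6) = -3/8.
Expected payoff of Center: (5/8)·3 + (3/8)·8 = 39/8.
Expected payoff of Right: (5/8)·5 + (3/8)·1 = 7/2.
The largest is 39/8, so the attacker's best response is Center.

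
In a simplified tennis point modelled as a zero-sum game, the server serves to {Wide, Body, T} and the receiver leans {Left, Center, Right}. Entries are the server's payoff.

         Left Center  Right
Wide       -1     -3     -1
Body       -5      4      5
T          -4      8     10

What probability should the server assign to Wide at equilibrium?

Row minima: Wide → -3, Body → -5, T → -4; maximin = -3.
Column maxima: Left → -1, Center → 8, Right → 10; minimax = -1.
-3 ≠ -1, so there is no saddle point; optimal play is mixed.
Body is strictly dominated by T, so the server never plays it.
Right is strictly dominated by Center (it gives the server strictly more in every row), so the receiver never plays it.
On the remaining 2×2 (Wide, T vs Left, Center):
Let the server play Wide with probability p. Expected payoff against Left: (-1)p + (-4)(1−p) = 3p − 4; against Center: (-3)p + 8(1−p) = −11p + 8.
Setting these equal: 3p − 4 = −11p + 8 ⇒ 14p = 12 ⇒ p = 6/7, and the value is (3)·(6/7) − 4 = -10/7.
For the receiver: with q = P(Left), equating Wide's and T's payoffs gives 2q − 3 = −12q + 8 ⇒ q = 11/14.

6/7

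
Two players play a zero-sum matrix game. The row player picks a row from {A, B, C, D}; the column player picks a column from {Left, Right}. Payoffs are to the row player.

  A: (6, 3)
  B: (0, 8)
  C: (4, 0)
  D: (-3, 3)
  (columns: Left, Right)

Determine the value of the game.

Row minima: A → 3, B → 0, C → 0, D → -3; maximin = 3.
Column maxima: Left → 6, Right → 8; minimax = 6.
3 ≠ 6, so there is no saddle point; optimal play is mixed.
C is strictly dominated by A, so the row player never plays it.
D is strictly dominated by B, so the row player never plays it.
On the remaining 2×2 (A, B vs Left, Right):
Let the row player play A with probability p. Expected payoff against Left: 6p + 0(1−p) = 6p; against Right: 3p + 8(1−p) = −5p + 8.
Setting these equal: 6p = −5p + 8 ⇒ 11p = 8 ⇒ p = 8/11, and the value is (6)·(8/11) = 48/11.
For the column player: with q = P(Left), equating A's and B's payoffs gives 3q + 3 = −8q + 8 ⇒ q = 5/11.

48/11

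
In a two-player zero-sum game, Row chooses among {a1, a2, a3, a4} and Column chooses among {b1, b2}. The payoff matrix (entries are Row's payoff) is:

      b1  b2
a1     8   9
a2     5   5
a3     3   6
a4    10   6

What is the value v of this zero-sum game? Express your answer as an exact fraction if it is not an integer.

42/5

Row minima: a1 → 8, a2 → 5, a3 → 3, a4 → 6; maximin = 8.
Column maxima: b1 → 10, b2 → 9; minimax = 9.
8 ≠ 9, so there is no saddle point; optimal play is mixed.
a2 is strictly dominated by a1, so Row never plays it.
a3 is strictly dominated by a1, so Row never plays it.
On the remaining 2×2 (a1, a4 vs b1, b2):
Let Row play a1 with probability p. Expected payoff against b1: 8p + 10(1−p) = −2p + 10; against b2: 9p + 6(1−p) = 3p + 6.
Setting these equal: −2p + 10 = 3p + 6 ⇒ −5p = -4 ⇒ p = 4/5, and the value is (-2)·(4/5) + 10 = 42/5.
For Column: with q = P(b1), equating a1's and a4's payoffs gives −q + 9 = 4q + 6 ⇒ q = 3/5.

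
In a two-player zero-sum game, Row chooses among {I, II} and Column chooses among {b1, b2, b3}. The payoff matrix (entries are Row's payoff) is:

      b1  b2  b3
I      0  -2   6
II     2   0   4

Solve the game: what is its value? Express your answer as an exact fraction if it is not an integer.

Row minima: I → -2, II → 0; maximin = 0.
Column maxima: b1 → 2, b2 → 0, b3 → 6; minimax = 0.
Since maximin = minimax = 0, there is a saddle point and the value is 0.

0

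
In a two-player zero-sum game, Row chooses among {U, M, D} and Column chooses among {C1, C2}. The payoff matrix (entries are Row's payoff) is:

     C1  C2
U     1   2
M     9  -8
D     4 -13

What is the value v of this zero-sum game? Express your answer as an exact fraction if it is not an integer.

13/9

Row minima: U → 1, M → -8, D → -13; maximin = 1.
Column maxima: C1 → 9, C2 → 2; minimax = 2.
1 ≠ 2, so there is no saddle point; optimal play is mixed.
D is strictly dominated by M, so Row never plays it.
On the remaining 2×2 (U, M vs C1, C2):
Let Row play U with probability p. Expected payoff against C1: 1p + 9(1−p) = −8p + 9; against C2: 2p + (-8)(1−p) = 10p − 8.
Setting these equal: −8p + 9 = 10p − 8 ⇒ −18p = -17 ⇒ p = 17/18, and the value is (-8)·(17/18) + 9 = 13/9.
For Column: with q = P(C1), equating U's and M's payoffs gives −q + 2 = 17q − 8 ⇒ q = 5/9.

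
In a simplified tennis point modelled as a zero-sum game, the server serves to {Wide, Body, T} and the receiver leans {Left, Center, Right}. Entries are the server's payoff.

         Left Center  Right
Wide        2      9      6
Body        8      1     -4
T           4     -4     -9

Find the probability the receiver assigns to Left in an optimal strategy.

5/8

Row minima: Wide → 2, Body → -4, T → -9; maximin = 2.
Column maxima: Left → 8, Center → 9, Right → 6; minimax = 6.
2 ≠ 6, so there is no saddle point; optimal play is mixed.
T is strictly dominated by Body, so the server never plays it.
Center is strictly dominated by Right (it gives the server strictly more in every row), so the receiver never plays it.
On the remaining 2×2 (Wide, Body vs Left, Right):
Let the server play Wide with probability p. Expected payoff against Left: 2p + 8(1−p) = −6p + 8; against Right: 6p + (-4)(1−p) = 10p − 4.
Setting these equal: −6p + 8 = 10p − 4 ⇒ −16p = -12 ⇒ p = 3/4, and the value is (-6)·(3/4) + 8 = 7/2.
For the receiver: with q = P(Left), equating Wide's and Body's payoffs gives −4q + 6 = 12q − 4 ⇒ q = 5/8.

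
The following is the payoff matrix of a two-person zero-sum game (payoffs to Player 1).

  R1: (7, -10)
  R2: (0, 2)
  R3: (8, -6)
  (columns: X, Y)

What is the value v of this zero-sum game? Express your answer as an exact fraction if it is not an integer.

Row minima: R1 → -10, R2 → 0, R3 → -6; maximin = 0.
Column maxima: X → 8, Y → 2; minimax = 2.
0 ≠ 2, so there is no saddle point; optimal play is mixed.
R1 is strictly dominated by R3, so Player 1 never plays it.
On the remaining 2×2 (R2, R3 vs X, Y):
Let Player 1 play R2 with probability p. Expected payoff against X: 0p + 8(1−p) = −8p + 8; against Y: 2p + (-6)(1−p) = 8p − 6.
Setting these equal: −8p + 8 = 8p − 6 ⇒ −16p = -14 ⇒ p = 7/8, and the value is (-8)·(7/8) + 8 = 1.
For Player 2: with q = P(X), equating R2's and R3's payoffs gives −2q + 2 = 14q − 6 ⇒ q = 1/2.

1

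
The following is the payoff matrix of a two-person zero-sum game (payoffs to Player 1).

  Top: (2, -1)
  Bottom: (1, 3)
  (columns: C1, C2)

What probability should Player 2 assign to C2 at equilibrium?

Row minima: Top → -1, Bottom → 1; maximin = 1.
Column maxima: C1 → 2, C2 → 3; minimax = 2.
1 ≠ 2, so there is no saddle point; optimal play is mixed.
Let Player 1 play Top with probability p. Expected payoff against C1: 2p + 1(1−p) = p + 1; against C2: (-1)p + 3(1−p) = −4p + 3.
Setting these equal: p + 1 = −4p + 3 ⇒ 5p = 2 ⇒ p = 2/5, and the value is (1)·(2/5) + 1 = 7/5.
For Player 2: with q = P(C1), equating Top's and Bottom's payoffs gives 3q − 1 = −2q + 3 ⇒ q = 4/5.

1/5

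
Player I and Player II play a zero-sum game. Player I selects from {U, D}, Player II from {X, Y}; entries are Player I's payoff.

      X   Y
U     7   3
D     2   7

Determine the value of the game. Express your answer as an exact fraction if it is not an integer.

Row minima: U → 3, D → 2; maximin = 3.
Column maxima: X → 7, Y → 7; minimax = 7.
3 ≠ 7, so there is no saddle point; optimal play is mixed.
Let Player I play U with probability p. Expected payoff against X: 7p + 2(1−p) = 5p + 2; against Y: 3p + 7(1−p) = −4p + 7.
Setting these equal: 5p + 2 = −4p + 7 ⇒ 9p = 5 ⇒ p = 5/9, and the value is (5)·(5/9) + 2 = 43/9.
For Player II: with q = P(X), equating U's and D's payoffs gives 4q + 3 = −5q + 7 ⇒ q = 4/9.

43/9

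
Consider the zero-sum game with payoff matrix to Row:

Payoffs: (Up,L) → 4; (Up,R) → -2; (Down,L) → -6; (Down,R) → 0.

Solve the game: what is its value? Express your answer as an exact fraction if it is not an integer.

Row minima: Up → -2, Down → -6; maximin = -2.
Column maxima: L → 4, R → 0; minimax = 0.
-2 ≠ 0, so there is no saddle point; optimal play is mixed.
Let Row play Up with probability p. Expected payoff against L: 4p + (-6)(1−p) = 10p − 6; against R: (-2)p + 0(1−p) = −2p.
Setting these equal: 10p − 6 = −2p ⇒ 12p = 6 ⇒ p = 1/2, and the value is (10)·(1/2) − 6 = -1.
For Column: with q = P(L), equating Up's and Down's payoffs gives 6q − 2 = −6q ⇒ q = 1/6.

-1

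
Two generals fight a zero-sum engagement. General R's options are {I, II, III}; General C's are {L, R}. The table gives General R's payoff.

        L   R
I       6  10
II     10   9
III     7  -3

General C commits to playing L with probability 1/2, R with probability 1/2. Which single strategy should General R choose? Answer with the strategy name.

Expected payoff of I: (1/2)·6 + (1/2)·10 = 8.
Expected payoff of II: (1/2)·10 + (1/2)·9 = 19/2.
Expected payoff of III: (1/2)·7 + (1/2)·(-3) = 2.
The largest is 19/2, so General R's best response is II.

II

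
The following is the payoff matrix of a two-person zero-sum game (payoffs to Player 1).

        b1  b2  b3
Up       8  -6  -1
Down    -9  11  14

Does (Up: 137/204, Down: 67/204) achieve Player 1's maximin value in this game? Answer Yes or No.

No

Against b1 this mix gives (137/204)·8 + (67/204)·(-9) = 29/12.
Against b2 this mix gives (137/204)·(-6) + (67/204)·11 = -5/12.
Against b3 this mix gives (137/204)·(-1) + (67/204)·14 = 267/68.
Player 2 will play b2, holding Player 1 to -5/12. Shifting weight toward the row that does better against b2 would raise this floor (the equalizing mix achieves 1 against both b2 and b1), so the proposed strategy is not optimal.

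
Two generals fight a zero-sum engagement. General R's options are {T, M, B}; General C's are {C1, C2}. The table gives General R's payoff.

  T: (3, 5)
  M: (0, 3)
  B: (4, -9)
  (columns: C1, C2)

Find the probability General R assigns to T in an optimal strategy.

Row minima: T → 3, M → 0, B → -9; maximin = 3.
Column maxima: C1 → 4, C2 → 5; minimax = 4.
3 ≠ 4, so there is no saddle point; optimal play is mixed.
M is strictly dominated by T, so General R never plays it.
On the remaining 2×2 (T, B vs C1, C2):
Let General R play T with probability p. Expected payoff against C1: 3p + 4(1−p) = −p + 4; against C2: 5p + (-9)(1−p) = 14p − 9.
Setting these equal: −p + 4 = 14p − 9 ⇒ −15p = -13 ⇒ p = 13/15, and the value is (-1)·(13/15) + 4 = 47/15.
For General C: with q = P(C1), equating T's and B's payoffs gives −2q + 5 = 13q − 9 ⇒ q = 14/15.

13/15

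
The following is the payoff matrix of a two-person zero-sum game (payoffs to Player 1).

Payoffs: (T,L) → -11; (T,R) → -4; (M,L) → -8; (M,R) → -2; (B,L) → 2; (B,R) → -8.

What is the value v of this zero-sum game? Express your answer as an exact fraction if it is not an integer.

Row minima: T → -11, M → -8, B → -8; maximin = -8.
Column maxima: L → 2, R → -2; minimax = -2.
-8 ≠ -2, so there is no saddle point; optimal play is mixed.
T is strictly dominated by M, so Player 1 never plays it.
On the remaining 2×2 (M, B vs L, R):
Let Player 1 play M with probability p. Expected payoff against L: (-8)p + 2(1−p) = −10p + 2; against R: (-2)p + (-8)(1−p) = 6p − 8.
Setting these equal: −10p + 2 = 6p − 8 ⇒ −16p = -10 ⇒ p = 5/8, and the value is (-10)·(5/8) + 2 = -17/4.
For Player 2: with q = P(L), equating M's and B's payoffs gives −6q − 2 = 10q − 8 ⇒ q = 3/8.

-17/4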